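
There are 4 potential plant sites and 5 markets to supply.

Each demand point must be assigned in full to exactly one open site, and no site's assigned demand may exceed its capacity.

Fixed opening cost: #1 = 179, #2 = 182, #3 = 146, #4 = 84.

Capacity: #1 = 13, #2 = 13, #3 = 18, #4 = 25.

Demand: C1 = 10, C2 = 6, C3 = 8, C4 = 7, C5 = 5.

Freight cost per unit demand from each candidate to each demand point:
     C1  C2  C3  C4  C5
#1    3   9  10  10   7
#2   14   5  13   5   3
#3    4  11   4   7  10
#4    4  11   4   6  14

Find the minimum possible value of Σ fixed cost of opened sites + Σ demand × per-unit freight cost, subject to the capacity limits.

425

Open {#2, #4}; cheapest assignment that respects the capacities:
  #2 (cap 13, load 11): C2, C5 — cost 6×5 + 5×3 = 45
  #4 (cap 25, load 25): C1, C3, C4 — cost 10×4 + 8×4 + 7×6 = 114
  Shipping 159, fixed 266 → total 425.
  Any other capacity-feasible assignment to {#2, #4} ships for at least 159.
Compare {#3, #4}: its best feasible assignment gives total 460.
Compare {#1, #4}: its best feasible assignment gives total 466.
Every other set of open sites that can feasibly serve all demand totals ≥ 460 even under its best assignment. Minimum: 425.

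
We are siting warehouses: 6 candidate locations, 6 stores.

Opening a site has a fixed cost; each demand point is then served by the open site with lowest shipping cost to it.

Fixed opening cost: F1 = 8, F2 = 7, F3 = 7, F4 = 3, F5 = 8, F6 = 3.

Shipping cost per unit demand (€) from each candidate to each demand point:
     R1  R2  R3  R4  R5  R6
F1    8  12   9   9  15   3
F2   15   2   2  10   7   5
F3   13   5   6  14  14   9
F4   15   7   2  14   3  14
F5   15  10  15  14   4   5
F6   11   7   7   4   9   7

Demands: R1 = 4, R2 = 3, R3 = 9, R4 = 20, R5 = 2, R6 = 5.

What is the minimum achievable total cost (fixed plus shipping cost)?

178

Open {F1, F2, F4, F6}: assign each demand point to its cheapest open site.
  R1→F1 4×8=32, R2→F2 3×2=6, R3→F2 9×2=18, R4→F6 20×4=80, R5→F4 2×3=6, R6→F1 5×3=15
  shipping cost 157, fixed 21 → total 178.
Compare {F1, F2, F6}: shipping cost 165 + fixed 18 = 183.
Compare {F1, F2, F5, F6}: shipping cost 159 + fixed 26 = 185.
Compare {F1, F2, F3, F4, F6}: shipping cost 157 + fixed 28 = 185.
All other subsets cost ≥ 183. Minimum total cost: 178.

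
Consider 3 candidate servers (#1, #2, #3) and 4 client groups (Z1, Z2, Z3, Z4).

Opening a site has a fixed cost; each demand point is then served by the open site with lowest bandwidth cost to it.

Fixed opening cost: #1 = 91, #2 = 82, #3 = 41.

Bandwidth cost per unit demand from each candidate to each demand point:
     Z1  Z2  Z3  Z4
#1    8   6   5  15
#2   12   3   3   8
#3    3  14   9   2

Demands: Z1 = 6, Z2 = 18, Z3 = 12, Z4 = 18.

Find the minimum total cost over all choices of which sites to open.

Open {#2, #3}: assign each demand point to its cheapest open site.
  Z1→#3 6×3=18, Z2→#2 18×3=54, Z3→#2 12×3=36, Z4→#3 18×2=36
  bandwidth cost 144, fixed 123 → total 267.
Compare {#1, #3}: bandwidth cost 222 + fixed 132 = 354.
Compare {#1, #2, #3}: bandwidth cost 144 + fixed 214 = 358.
Compare {#2}: bandwidth cost 306 + fixed 82 = 388.
All other subsets cost ≥ 354. Minimum total cost: 267.

267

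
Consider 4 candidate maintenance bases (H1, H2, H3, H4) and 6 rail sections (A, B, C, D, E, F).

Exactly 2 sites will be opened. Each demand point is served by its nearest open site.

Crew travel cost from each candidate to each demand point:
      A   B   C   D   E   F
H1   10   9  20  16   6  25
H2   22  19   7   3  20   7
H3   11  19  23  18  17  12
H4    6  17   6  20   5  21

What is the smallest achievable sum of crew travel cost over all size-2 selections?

Open {H1, H2}.
  A→H1 10, B→H1 9, C→H2 7, D→H2 3, E→H1 6, F→H2 7  ⇒ total 42.
Compare {H2, H4}: total 44.
Compare {H1, H4}: total 63.
No size-2 selection does better; minimum is 42.

42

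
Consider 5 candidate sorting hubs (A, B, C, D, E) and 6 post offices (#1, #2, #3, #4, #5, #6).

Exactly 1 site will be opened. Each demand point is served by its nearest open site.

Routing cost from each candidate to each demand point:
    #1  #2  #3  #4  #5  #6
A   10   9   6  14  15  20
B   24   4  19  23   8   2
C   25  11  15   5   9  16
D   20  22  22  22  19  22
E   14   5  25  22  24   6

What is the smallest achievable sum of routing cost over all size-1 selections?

Open {A}.
  #1→A 10, #2→A 9, #3→A 6, #4→A 14, #5→A 15, #6→A 20  ⇒ total 74.
Compare {B}: total 80.
Compare {C}: total 81.
No size-1 selection does better; minimum is 74.

74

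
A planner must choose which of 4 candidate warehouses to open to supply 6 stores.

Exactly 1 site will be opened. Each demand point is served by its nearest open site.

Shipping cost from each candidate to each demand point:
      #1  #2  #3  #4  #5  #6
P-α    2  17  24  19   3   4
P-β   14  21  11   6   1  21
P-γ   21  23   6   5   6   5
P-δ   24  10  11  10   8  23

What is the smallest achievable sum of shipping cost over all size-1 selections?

Open {P-γ}.
  #1→P-γ 21, #2→P-γ 23, #3→P-γ 6, #4→P-γ 5, #5→P-γ 6, #6→P-γ 5  ⇒ total 66.
Compare {P-α}: total 69.
Compare {P-β}: total 74.
No size-1 selection does better; minimum is 66.

66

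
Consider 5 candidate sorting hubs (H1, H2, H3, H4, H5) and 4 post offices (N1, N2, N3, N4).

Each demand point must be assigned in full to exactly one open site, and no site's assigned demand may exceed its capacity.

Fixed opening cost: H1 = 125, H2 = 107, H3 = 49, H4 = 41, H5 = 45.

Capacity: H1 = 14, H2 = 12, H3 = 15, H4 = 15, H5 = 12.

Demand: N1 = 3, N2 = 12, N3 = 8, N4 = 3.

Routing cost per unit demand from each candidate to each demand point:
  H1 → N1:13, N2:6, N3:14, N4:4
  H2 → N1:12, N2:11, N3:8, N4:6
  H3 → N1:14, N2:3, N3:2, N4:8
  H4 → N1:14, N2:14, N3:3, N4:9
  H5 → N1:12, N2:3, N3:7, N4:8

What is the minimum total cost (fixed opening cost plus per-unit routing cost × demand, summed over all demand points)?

212

Open {H3, H5}; cheapest assignment that respects the capacities:
  H3 (cap 15, load 14): N1, N3, N4 — cost 3×14 + 8×2 + 3×8 = 82
  H5 (cap 12, load 12): N2 — cost 12×3 = 36
  Shipping 118, fixed 94 → total 212.
  Any other capacity-feasible assignment to {H3, H5} ships for at least 118.
Compare {H4, H5}: its best feasible assignment gives total 215.
Compare {H3, H4}: its best feasible assignment gives total 216.
Every other set of open sites that can feasibly serve all demand totals ≥ 215 even under its best assignment. Minimum: 212.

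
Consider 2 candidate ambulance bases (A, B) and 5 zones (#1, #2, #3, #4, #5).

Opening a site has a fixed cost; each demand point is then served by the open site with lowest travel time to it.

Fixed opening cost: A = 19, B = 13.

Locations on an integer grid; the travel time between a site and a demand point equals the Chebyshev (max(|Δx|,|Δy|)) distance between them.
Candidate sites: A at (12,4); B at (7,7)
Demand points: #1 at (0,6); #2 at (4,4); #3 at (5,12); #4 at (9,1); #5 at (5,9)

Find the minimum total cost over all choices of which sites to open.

36

Open {B}: assign each demand point to its cheapest open site.
  #1→B 7, #2→B 3, #3→B 5, #4→B 6, #5→B 2
  travel time 23, fixed 13 → total 36.
Compare {A, B}: travel time 20 + fixed 32 = 52.
Compare {A}: travel time 38 + fixed 19 = 57.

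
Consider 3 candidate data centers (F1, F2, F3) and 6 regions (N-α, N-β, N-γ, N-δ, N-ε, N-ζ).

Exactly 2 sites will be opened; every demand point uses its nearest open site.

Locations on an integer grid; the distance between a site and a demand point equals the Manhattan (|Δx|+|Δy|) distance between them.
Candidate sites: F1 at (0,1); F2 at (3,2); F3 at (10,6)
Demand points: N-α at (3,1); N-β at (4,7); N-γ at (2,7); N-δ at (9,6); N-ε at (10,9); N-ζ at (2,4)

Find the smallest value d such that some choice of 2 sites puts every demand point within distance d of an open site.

Open {F2, F3}.
  Farthest demand point is N-β at distance 6 (to F2); all others are ≤ 6.
With {F1, F3} the worst case is 8.
With {F1, F2} the worst case is 14.
No size-2 selection achieves below 6.

6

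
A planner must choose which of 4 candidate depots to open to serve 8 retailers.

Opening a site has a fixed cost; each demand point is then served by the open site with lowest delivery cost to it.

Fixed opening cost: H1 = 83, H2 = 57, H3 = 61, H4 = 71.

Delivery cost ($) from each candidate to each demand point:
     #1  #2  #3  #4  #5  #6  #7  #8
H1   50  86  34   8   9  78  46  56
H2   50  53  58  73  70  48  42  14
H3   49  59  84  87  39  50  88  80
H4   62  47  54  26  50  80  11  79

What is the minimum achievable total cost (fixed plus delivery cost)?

Open {H1, H2}: assign each demand point to its cheapest open site.
  #1→H1 50, #2→H2 53, #3→H1 34, #4→H1 8, #5→H1 9, #6→H2 48, #7→H2 42, #8→H2 14
  delivery cost 258, fixed 140 → total 398.
Compare {H2, H4}: delivery cost 300 + fixed 128 = 428.
Compare {H1, H2, H4}: delivery cost 221 + fixed 211 = 432.
Compare {H1, H4}: delivery cost 293 + fixed 154 = 447.
All other subsets cost ≥ 428. Minimum total cost: 398.

398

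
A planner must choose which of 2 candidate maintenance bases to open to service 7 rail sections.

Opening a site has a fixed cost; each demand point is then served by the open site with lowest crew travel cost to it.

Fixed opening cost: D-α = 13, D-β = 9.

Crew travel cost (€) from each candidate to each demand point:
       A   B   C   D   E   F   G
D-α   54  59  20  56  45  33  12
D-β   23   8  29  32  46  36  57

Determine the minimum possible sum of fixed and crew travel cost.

Open {D-α, D-β}: assign each demand point to its cheapest open site.
  A→D-β 23, B→D-β 8, C→D-α 20, D→D-β 32, E→D-α 45, F→D-α 33, G→D-α 12
  crew travel cost 173, fixed 22 → total 195.
Compare {D-β}: crew travel cost 231 + fixed 9 = 240.
Compare {D-α}: crew travel cost 279 + fixed 13 = 292.

195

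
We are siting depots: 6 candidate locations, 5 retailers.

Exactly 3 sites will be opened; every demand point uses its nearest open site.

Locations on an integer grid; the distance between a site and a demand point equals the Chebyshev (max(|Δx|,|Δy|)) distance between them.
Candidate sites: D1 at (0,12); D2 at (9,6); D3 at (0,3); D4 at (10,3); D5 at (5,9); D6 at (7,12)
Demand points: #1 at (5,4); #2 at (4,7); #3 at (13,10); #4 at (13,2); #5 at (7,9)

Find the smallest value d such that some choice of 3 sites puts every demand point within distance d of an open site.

4

Open {D1, D2, D3}.
  Farthest demand point is #1 at distance 4 (to D2); all others are ≤ 4.
With {D1, D2, D5} the worst case is 4.
With {D2, D3, D4} the worst case is 4.
No size-3 selection achieves below 4.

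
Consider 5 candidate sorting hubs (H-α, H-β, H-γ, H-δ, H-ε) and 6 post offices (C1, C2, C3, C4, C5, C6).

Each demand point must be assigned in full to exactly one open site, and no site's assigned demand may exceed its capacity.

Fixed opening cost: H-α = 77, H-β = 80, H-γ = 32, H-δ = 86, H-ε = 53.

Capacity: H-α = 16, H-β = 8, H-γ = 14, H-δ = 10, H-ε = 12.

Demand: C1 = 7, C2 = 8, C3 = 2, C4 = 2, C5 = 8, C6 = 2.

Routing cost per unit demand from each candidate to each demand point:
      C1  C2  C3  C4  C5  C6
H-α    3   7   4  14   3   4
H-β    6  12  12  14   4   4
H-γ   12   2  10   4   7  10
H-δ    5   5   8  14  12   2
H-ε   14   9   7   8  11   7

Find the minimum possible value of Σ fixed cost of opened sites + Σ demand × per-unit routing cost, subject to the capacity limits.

218

Open {H-α, H-γ}; cheapest assignment that respects the capacities:
  H-α (cap 16, load 15): C1, C5 — cost 7×3 + 8×3 = 45
  H-γ (cap 14, load 14): C2, C3, C4, C6 — cost 8×2 + 2×10 + 2×4 + 2×10 = 64
  Shipping 109, fixed 109 → total 218.
  Any other capacity-feasible assignment to {H-α, H-γ} ships for at least 109.
Compare {H-α, H-γ, H-ε}: its best feasible assignment gives total 259.
Compare {H-α, H-β, H-γ}: its best feasible assignment gives total 282.
Every other set of open sites that can feasibly serve all demand totals ≥ 259 even under its best assignment. Minimum: 218.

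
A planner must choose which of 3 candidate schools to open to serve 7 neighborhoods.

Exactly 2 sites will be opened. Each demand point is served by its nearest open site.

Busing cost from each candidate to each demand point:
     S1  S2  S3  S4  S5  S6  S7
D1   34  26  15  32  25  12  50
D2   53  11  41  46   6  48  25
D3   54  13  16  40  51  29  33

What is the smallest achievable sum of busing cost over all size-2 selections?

Open {D1, D2}.
  S1→D1 34, S2→D2 11, S3→D1 15, S4→D1 32, S5→D2 6, S6→D1 12, S7→D2 25  ⇒ total 135.
Compare {D1, D3}: total 164.
Compare {D2, D3}: total 180.

135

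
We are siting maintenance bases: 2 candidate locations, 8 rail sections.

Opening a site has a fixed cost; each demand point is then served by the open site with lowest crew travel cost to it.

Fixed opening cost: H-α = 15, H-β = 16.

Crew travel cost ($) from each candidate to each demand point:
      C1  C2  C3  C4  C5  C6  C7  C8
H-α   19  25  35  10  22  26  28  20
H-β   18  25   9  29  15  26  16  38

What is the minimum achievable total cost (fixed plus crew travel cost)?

Open {H-α, H-β}: assign each demand point to its cheapest open site.
  C1→H-β 18, C2→H-α 25, C3→H-β 9, C4→H-α 10, C5→H-β 15, C6→H-α 26, C7→H-β 16, C8→H-α 20
  crew travel cost 139, fixed 31 → total 170.
Compare {H-β}: crew travel cost 176 + fixed 16 = 192.
Compare {H-α}: crew travel cost 185 + fixed 15 = 200.

170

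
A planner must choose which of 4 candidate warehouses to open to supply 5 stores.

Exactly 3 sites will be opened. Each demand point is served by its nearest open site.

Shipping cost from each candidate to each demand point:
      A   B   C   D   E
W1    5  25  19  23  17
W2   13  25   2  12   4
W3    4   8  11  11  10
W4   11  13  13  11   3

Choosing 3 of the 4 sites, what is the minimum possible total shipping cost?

Open {W2, W3, W4}.
  A→W3 4, B→W3 8, C→W2 2, D→W3 11, E→W4 3  ⇒ total 28.
Compare {W1, W2, W3}: total 29.
Compare {W1, W2, W4}: total 34.
No size-3 selection does better; minimum is 28.

28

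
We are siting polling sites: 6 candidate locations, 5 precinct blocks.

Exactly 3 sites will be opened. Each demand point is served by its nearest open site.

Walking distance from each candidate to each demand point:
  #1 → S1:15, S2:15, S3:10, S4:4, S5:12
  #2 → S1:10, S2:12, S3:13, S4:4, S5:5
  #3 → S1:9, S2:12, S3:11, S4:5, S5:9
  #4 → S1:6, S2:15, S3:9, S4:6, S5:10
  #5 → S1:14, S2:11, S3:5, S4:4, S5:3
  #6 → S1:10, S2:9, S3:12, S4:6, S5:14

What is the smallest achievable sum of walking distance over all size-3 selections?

Open {#4, #5, #6}.
  S1→#4 6, S2→#6 9, S3→#5 5, S4→#5 4, S5→#5 3  ⇒ total 27.
Compare {#1, #4, #5}: total 29.
Compare {#2, #4, #5}: total 29.
No size-3 selection does better; minimum is 27.

27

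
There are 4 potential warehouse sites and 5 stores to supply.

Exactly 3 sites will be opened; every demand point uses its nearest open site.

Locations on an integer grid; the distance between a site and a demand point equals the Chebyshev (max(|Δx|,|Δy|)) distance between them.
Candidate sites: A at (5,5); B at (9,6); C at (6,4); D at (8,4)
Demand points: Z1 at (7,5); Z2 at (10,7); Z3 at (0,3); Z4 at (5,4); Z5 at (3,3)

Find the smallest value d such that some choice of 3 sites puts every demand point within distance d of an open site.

5

Open {A, B, C}.
  Farthest demand point is Z3 at distance 5 (to A); all others are ≤ 5.
With {A, B, D} the worst case is 5.
With {A, C, D} the worst case is 5.
No size-3 selection achieves below 5.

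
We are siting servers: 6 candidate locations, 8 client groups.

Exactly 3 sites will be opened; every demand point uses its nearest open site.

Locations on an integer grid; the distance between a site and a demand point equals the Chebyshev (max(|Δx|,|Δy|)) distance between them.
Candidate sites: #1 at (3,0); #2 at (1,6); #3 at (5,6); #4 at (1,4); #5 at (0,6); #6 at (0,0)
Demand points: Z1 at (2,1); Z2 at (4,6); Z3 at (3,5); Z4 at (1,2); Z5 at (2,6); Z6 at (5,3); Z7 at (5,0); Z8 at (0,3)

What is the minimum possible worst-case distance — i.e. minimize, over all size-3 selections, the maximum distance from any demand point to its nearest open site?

3

Open {#1, #2, #3}.
  Farthest demand point is Z6 at distance 3 (to #1); all others are ≤ 3.
With {#1, #2, #4} the worst case is 3.
With {#1, #2, #5} the worst case is 3.
No size-3 selection achieves below 3.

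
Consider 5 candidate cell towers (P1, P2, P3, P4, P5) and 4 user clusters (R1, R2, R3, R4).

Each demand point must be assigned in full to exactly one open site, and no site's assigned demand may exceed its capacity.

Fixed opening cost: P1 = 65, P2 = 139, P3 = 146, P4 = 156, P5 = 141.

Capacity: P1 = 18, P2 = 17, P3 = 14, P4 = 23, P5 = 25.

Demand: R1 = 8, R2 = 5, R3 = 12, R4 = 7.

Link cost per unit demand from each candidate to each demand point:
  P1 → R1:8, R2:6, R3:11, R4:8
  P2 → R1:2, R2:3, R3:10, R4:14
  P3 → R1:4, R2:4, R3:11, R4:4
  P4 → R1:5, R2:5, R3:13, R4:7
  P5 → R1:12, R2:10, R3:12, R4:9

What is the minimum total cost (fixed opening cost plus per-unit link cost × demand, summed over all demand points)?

Open {P1, P2}; cheapest assignment that respects the capacities:
  P1 (cap 18, load 15): R1, R4 — cost 8×8 + 7×8 = 120
  P2 (cap 17, load 17): R2, R3 — cost 5×3 + 12×10 = 135
  Shipping 255, fixed 204 → total 459.
  Any other capacity-feasible assignment to {P1, P2} ships for at least 255.
Compare {P1, P4}: its best feasible assignment gives total 467.
Compare {P1, P5}: its best feasible assignment gives total 507.
Every other set of open sites that can feasibly serve all demand totals ≥ 467 even under its best assignment. Minimum: 459.

459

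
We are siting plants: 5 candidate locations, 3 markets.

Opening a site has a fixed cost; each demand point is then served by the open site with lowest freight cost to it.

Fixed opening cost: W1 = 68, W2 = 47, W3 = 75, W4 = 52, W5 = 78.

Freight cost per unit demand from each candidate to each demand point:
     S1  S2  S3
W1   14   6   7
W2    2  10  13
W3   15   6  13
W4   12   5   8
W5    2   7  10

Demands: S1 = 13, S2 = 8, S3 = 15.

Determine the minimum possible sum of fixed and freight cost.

Open {W2, W4}: assign each demand point to its cheapest open site.
  S1→W2 13×2=26, S2→W4 8×5=40, S3→W4 15×8=120
  freight cost 186, fixed 99 → total 285.
Compare {W1, W2}: freight cost 179 + fixed 115 = 294.
Compare {W5}: freight cost 232 + fixed 78 = 310.
Compare {W4, W5}: freight cost 186 + fixed 130 = 316.
All other subsets cost ≥ 294. Minimum total cost: 285.

285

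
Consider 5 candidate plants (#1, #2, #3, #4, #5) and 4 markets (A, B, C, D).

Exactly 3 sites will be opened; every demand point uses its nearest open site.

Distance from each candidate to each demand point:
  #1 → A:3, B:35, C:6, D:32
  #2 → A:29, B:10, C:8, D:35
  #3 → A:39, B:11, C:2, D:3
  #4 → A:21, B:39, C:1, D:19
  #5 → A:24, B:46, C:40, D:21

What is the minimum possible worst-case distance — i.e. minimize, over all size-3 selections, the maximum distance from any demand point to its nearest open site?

Open {#1, #2, #3}.
  Farthest demand point is B at distance 10 (to #2); all others are ≤ 10.
With {#1, #3, #4} the worst case is 11.
With {#1, #3, #5} the worst case is 11.
No size-3 selection achieves below 10.

10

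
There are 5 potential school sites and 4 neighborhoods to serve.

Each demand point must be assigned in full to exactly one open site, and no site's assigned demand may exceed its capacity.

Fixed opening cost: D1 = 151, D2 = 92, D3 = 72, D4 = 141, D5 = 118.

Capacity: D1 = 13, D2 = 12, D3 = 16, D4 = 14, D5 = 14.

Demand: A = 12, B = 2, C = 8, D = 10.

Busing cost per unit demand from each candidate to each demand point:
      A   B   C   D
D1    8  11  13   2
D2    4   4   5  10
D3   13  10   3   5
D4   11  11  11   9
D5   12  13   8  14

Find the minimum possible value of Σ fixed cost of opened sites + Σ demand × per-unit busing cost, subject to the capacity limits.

Open {D1, D2, D3}; cheapest assignment that respects the capacities:
  D1 (cap 13, load 10): D — cost 10×2 = 20
  D2 (cap 12, load 12): A — cost 12×4 = 48
  D3 (cap 16, load 10): B, C — cost 2×10 + 8×3 = 44
  Shipping 112, fixed 315 → total 427.
  Any other capacity-feasible assignment to {D1, D2, D3} ships for at least 112.
Compare {D2, D3, D5}: its best feasible assignment gives total 464.
Compare {D2, D3, D4}: its best feasible assignment gives total 487.
Every other set of open sites that can feasibly serve all demand totals ≥ 464 even under its best assignment. Minimum: 427.

427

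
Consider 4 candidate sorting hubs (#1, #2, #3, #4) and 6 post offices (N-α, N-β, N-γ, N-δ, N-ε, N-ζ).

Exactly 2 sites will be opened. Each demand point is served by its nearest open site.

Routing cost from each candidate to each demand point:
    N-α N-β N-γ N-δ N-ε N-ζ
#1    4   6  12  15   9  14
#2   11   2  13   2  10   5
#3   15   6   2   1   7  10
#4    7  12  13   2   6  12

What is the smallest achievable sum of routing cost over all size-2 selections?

28

Open {#2, #3}.
  N-α→#2 11, N-β→#2 2, N-γ→#3 2, N-δ→#3 1, N-ε→#3 7, N-ζ→#2 5  ⇒ total 28.
Compare {#1, #3}: total 30.
Compare {#3, #4}: total 32.
No size-2 selection does better; minimum is 28.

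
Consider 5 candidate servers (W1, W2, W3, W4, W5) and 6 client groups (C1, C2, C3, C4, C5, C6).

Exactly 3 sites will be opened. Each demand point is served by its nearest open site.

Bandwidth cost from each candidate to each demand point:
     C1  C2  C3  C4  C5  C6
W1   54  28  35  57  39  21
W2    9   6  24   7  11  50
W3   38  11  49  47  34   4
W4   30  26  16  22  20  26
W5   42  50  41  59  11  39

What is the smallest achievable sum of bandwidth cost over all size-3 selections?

Open {W2, W3, W4}.
  C1→W2 9, C2→W2 6, C3→W4 16, C4→W2 7, C5→W2 11, C6→W3 4  ⇒ total 53.
Compare {W1, W2, W3}: total 61.
Compare {W2, W3, W5}: total 61.
No size-3 selection does better; minimum is 53.

53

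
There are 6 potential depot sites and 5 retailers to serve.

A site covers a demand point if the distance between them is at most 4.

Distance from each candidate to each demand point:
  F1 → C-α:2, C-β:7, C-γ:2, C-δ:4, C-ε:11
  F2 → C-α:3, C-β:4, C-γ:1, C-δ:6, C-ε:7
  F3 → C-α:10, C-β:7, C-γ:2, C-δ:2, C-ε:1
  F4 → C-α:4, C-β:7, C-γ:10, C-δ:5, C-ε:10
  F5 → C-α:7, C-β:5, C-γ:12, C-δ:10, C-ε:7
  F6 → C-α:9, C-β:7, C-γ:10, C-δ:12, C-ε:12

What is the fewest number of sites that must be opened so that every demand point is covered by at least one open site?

2

Coverage sets (demand points within 4 of each site):
  F1: {C-α, C-γ, C-δ}
  F2: {C-α, C-β, C-γ}
  F3: {C-γ, C-δ, C-ε}
  F4: {C-α}
  F5: {}
  F6: {}
No single site covers all 5 demand points.
But {F2, F3} covers everything, so the minimum is 2.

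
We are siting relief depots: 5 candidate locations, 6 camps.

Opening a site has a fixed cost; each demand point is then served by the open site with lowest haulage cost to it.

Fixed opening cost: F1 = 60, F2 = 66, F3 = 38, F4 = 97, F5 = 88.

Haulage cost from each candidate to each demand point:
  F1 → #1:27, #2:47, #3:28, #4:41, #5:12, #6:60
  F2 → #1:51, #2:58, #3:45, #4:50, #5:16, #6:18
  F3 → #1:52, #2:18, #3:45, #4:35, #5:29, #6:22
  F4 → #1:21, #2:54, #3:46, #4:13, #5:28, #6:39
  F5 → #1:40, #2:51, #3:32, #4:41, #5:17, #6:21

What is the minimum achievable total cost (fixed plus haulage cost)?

Open {F3}: assign each demand point to its cheapest open site.
  #1→F3 52, #2→F3 18, #3→F3 45, #4→F3 35, #5→F3 29, #6→F3 22
  haulage cost 201, fixed 38 → total 239.
Compare {F1, F3}: haulage cost 142 + fixed 98 = 240.
Compare {F1}: haulage cost 215 + fixed 60 = 275.
Compare {F3, F4}: haulage cost 147 + fixed 135 = 282.
All other subsets cost ≥ 240. Minimum total cost: 239.

239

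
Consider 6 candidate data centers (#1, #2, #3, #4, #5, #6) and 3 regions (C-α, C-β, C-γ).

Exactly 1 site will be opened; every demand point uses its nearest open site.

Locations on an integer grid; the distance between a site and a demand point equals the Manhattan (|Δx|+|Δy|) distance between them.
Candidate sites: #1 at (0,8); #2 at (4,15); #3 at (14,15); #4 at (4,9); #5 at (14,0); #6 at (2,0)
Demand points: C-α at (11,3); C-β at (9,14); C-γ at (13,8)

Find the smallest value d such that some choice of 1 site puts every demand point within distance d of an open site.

13

Open {#4}.
  Farthest demand point is C-α at distance 13 (to #4); all others are ≤ 13.
With {#3} the worst case is 15.
With {#1} the worst case is 16.
No size-1 selection achieves below 13.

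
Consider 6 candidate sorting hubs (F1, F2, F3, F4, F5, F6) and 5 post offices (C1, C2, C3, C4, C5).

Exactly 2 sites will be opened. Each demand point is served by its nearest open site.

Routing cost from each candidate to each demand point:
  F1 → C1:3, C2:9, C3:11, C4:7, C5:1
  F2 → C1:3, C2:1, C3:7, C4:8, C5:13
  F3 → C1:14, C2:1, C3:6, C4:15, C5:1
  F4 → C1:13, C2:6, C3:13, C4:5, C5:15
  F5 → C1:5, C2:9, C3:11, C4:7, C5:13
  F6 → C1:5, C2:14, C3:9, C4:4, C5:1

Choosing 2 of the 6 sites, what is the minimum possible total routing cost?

16

Open {F2, F6}.
  C1→F2 3, C2→F2 1, C3→F2 7, C4→F6 4, C5→F6 1  ⇒ total 16.
Compare {F3, F6}: total 17.
Compare {F1, F3}: total 18.
No size-2 selection does better; minimum is 16.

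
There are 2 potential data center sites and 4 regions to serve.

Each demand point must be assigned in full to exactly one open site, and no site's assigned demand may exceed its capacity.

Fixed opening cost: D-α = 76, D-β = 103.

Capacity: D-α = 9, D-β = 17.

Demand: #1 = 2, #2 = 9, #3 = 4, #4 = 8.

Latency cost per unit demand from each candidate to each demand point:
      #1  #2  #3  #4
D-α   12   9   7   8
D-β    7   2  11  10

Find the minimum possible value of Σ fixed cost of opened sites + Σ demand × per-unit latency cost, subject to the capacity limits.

Open {D-α, D-β}; cheapest assignment that respects the capacities:
  D-α (cap 9, load 8): #4 — cost 8×8 = 64
  D-β (cap 17, load 15): #1, #2, #3 — cost 2×7 + 9×2 + 4×11 = 76
  Shipping 140, fixed 179 → total 319.
  Any other capacity-feasible assignment to {D-α, D-β} ships for at least 140.
Total demand is 23 and no other set of sites has combined capacity ≥ 23, so {D-α, D-β} is the only feasible choice of open sites. Minimum: 319.

319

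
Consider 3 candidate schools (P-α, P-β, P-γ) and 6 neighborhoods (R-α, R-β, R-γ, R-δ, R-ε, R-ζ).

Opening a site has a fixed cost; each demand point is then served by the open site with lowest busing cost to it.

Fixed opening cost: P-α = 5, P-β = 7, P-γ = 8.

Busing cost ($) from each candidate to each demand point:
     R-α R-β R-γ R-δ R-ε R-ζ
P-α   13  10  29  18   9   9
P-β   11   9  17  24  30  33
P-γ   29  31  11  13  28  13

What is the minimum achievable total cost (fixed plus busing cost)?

Open {P-α, P-γ}: assign each demand point to its cheapest open site.
  R-α→P-α 13, R-β→P-α 10, R-γ→P-γ 11, R-δ→P-γ 13, R-ε→P-α 9, R-ζ→P-α 9
  busing cost 65, fixed 13 → total 78.
Compare {P-α, P-β, P-γ}: busing cost 62 + fixed 20 = 82.
Compare {P-α, P-β}: busing cost 73 + fixed 12 = 85.
Compare {P-α}: busing cost 88 + fixed 5 = 93.
All other subsets cost ≥ 82. Minimum total cost: 78.

78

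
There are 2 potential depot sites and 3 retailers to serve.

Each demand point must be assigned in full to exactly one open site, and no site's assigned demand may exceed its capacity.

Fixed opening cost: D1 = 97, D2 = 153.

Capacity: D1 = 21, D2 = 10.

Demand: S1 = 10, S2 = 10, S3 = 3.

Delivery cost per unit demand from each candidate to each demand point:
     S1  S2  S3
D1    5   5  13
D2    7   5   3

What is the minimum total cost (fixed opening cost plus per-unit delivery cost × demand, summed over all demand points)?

Open {D1, D2}; cheapest assignment that respects the capacities:
  D1 (cap 21, load 20): S1, S2 — cost 10×5 + 10×5 = 100
  D2 (cap 10, load 3): S3 — cost 3×3 = 9
  Shipping 109, fixed 250 → total 359.
  Any other capacity-feasible assignment to {D1, D2} ships for at least 109.
Total demand is 23 and no other set of sites has combined capacity ≥ 23, so {D1, D2} is the only feasible choice of open sites. Minimum: 359.

359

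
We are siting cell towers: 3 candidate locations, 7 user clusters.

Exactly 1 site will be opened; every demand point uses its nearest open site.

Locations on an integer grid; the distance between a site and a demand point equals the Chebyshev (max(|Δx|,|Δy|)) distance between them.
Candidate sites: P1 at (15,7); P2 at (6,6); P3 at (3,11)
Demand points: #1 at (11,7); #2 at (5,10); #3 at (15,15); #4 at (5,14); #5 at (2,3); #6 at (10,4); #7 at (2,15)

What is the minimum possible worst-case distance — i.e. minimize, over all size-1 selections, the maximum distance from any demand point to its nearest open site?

Open {P2}.
  Farthest demand point is #3 at distance 9 (to P2); all others are ≤ 9.
With {P3} the worst case is 12.
With {P1} the worst case is 13.
No size-1 selection achieves below 9.

9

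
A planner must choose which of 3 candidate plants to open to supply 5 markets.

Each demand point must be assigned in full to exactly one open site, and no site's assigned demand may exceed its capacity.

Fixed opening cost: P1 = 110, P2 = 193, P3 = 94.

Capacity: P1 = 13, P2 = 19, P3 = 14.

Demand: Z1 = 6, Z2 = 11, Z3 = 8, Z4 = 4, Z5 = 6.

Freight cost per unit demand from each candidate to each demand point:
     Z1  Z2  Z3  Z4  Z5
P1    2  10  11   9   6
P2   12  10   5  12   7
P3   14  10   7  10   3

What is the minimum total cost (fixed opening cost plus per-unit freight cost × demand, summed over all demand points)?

Open {P1, P2, P3}; cheapest assignment that respects the capacities:
  P1 (cap 13, load 10): Z1, Z4 — cost 6×2 + 4×9 = 48
  P2 (cap 19, load 19): Z2, Z3 — cost 11×10 + 8×5 = 150
  P3 (cap 14, load 6): Z5 — cost 6×3 = 18
  Shipping 216, fixed 397 → total 613.
  Any other capacity-feasible assignment to {P1, P2, P3} ships for at least 216.
Total demand is 35 and no other set of sites has combined capacity ≥ 35, so {P1, P2, P3} is the only feasible choice of open sites. Minimum: 613.

613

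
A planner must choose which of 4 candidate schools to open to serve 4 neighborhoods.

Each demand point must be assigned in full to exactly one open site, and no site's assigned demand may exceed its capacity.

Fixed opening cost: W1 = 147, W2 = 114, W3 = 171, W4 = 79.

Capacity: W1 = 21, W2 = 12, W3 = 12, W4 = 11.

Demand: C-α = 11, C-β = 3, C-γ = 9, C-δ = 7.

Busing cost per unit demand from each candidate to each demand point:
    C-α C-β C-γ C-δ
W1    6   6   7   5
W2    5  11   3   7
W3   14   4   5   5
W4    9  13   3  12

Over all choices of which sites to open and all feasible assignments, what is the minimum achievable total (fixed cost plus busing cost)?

372

Open {W1, W4}; cheapest assignment that respects the capacities:
  W1 (cap 21, load 21): C-α, C-β, C-δ — cost 11×6 + 3×6 + 7×5 = 119
  W4 (cap 11, load 9): C-γ — cost 9×3 = 27
  Shipping 146, fixed 226 → total 372.
  Any other capacity-feasible assignment to {W1, W4} ships for at least 146.
Compare {W1, W2}: its best feasible assignment gives total 407.
Compare {W1, W2, W4}: its best feasible assignment gives total 475.
Every other set of open sites that can feasibly serve all demand totals ≥ 407 even under its best assignment. Minimum: 372.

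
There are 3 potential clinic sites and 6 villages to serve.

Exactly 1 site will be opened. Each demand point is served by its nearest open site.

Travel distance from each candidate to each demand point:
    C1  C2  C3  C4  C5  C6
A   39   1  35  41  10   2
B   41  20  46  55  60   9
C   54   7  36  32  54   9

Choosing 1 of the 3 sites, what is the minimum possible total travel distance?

128

Open {A}.
  C1→A 39, C2→A 1, C3→A 35, C4→A 41, C5→A 10, C6→A 2  ⇒ total 128.
Compare {C}: total 192.
Compare {B}: total 231.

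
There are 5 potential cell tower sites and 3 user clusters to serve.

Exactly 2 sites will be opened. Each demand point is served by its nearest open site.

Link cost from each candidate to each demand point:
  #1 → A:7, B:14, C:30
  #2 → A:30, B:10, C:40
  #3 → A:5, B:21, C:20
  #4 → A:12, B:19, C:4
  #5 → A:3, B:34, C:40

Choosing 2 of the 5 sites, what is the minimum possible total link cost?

Open {#1, #4}.
  A→#1 7, B→#1 14, C→#4 4  ⇒ total 25.
Compare {#2, #4}: total 26.
Compare {#4, #5}: total 26.
No size-2 selection does better; minimum is 25.

25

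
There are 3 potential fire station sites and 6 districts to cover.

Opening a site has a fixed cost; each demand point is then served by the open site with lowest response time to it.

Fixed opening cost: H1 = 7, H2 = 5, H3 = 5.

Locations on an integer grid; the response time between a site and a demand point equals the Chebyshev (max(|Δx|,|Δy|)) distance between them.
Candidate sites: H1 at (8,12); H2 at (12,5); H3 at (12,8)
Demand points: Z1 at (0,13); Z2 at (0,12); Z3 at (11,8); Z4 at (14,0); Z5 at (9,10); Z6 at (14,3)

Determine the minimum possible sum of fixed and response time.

40

Open {H1, H2}: assign each demand point to its cheapest open site.
  Z1→H1 8, Z2→H1 8, Z3→H2 3, Z4→H2 5, Z5→H1 2, Z6→H2 2
  response time 28, fixed 12 → total 40.
Compare {H1, H2, H3}: response time 26 + fixed 17 = 43.
Compare {H2}: response time 39 + fixed 5 = 44.
Compare {H1, H3}: response time 32 + fixed 12 = 44.
All other subsets cost ≥ 43. Minimum total cost: 40.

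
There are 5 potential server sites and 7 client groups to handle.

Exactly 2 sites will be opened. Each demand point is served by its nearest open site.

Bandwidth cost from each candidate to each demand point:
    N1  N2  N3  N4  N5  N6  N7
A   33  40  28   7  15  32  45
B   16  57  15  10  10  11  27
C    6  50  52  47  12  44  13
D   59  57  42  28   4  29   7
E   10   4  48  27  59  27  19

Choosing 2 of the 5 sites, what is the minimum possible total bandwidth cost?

Open {B, E}.
  N1→E 10, N2→E 4, N3→B 15, N4→B 10, N5→B 10, N6→B 11, N7→E 19  ⇒ total 79.
Compare {A, E}: total 110.
Compare {B, C}: total 115.
No size-2 selection does better; minimum is 79.

79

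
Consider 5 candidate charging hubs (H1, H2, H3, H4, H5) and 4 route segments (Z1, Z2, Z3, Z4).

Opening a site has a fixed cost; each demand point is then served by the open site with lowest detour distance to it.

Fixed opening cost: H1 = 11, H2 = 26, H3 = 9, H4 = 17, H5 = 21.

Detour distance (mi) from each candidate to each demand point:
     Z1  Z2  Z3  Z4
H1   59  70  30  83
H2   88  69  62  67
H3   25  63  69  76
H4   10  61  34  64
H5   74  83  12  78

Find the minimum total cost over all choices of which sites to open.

185

Open {H4, H5}: assign each demand point to its cheapest open site.
  Z1→H4 10, Z2→H4 61, Z3→H5 12, Z4→H4 64
  detour distance 147, fixed 38 → total 185.
Compare {H4}: detour distance 169 + fixed 17 = 186.
Compare {H1, H4}: detour distance 165 + fixed 28 = 193.
Compare {H3, H4, H5}: detour distance 147 + fixed 47 = 194.
All other subsets cost ≥ 186. Minimum total cost: 185.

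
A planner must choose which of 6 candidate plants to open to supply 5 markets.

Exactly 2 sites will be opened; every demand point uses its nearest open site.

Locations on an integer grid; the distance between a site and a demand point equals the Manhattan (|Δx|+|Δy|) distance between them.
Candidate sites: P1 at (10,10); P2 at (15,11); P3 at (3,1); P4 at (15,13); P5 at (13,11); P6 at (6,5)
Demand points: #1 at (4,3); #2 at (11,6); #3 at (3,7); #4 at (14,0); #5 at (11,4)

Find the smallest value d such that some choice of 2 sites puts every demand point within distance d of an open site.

12

Open {P1, P3}.
  Farthest demand point is #4 at distance 12 (to P3); all others are ≤ 12.
With {P2, P3} the worst case is 12.
With {P2, P6} the worst case is 12.
No size-2 selection achieves below 12.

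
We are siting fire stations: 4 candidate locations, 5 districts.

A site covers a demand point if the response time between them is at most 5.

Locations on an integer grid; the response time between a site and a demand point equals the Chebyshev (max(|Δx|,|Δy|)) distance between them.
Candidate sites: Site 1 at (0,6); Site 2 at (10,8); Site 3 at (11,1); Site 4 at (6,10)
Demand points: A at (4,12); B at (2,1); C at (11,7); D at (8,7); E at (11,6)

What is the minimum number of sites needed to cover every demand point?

Coverage sets (demand points within 5 of each site):
  Site 1: {B}
  Site 2: {C, D, E}
  Site 3: {E}
  Site 4: {A, C, D, E}
No single site covers all 5 demand points.
But {Site 1, Site 4} covers everything, so the minimum is 2.

2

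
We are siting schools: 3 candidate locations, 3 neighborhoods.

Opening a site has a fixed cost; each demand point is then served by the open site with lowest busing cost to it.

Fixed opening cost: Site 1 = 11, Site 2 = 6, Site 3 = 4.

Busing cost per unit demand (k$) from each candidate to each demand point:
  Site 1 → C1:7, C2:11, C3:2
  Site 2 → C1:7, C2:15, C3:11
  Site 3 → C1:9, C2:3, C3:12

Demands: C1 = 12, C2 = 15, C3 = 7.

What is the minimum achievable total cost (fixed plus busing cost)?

Open {Site 1, Site 3}: assign each demand point to its cheapest open site.
  C1→Site 1 12×7=84, C2→Site 3 15×3=45, C3→Site 1 7×2=14
  busing cost 143, fixed 15 → total 158.
Compare {Site 1, Site 2, Site 3}: busing cost 143 + fixed 21 = 164.
Compare {Site 2, Site 3}: busing cost 206 + fixed 10 = 216.
Compare {Site 3}: busing cost 237 + fixed 4 = 241.
All other subsets cost ≥ 164. Minimum total cost: 158.

158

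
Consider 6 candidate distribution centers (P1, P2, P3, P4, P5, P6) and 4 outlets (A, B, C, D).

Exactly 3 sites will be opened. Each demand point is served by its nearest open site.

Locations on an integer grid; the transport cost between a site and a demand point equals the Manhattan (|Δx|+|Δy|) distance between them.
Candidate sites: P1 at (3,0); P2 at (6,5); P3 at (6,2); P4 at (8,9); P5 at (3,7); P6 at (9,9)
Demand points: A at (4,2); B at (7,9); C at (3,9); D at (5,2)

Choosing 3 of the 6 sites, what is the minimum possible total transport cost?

Open {P3, P4, P5}.
  A→P3 2, B→P4 1, C→P5 2, D→P3 1  ⇒ total 6.
Compare {P3, P5, P6}: total 7.
Compare {P1, P3, P4}: total 9.
No size-3 selection does better; minimum is 6.

6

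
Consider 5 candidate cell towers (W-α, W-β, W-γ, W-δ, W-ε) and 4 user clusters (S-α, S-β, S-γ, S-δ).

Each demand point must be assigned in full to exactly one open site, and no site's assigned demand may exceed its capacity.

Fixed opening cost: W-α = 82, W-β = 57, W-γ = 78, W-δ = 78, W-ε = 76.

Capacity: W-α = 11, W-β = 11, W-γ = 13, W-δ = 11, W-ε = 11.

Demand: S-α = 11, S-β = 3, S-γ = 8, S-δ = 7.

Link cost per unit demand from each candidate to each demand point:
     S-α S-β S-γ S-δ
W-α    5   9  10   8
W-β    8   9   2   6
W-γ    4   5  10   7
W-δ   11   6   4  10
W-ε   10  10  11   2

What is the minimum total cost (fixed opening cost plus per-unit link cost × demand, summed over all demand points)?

Open {W-β, W-γ, W-ε}; cheapest assignment that respects the capacities:
  W-β (cap 11, load 11): S-β, S-γ — cost 3×9 + 8×2 = 43
  W-γ (cap 13, load 11): S-α — cost 11×4 = 44
  W-ε (cap 11, load 7): S-δ — cost 7×2 = 14
  Shipping 101, fixed 211 → total 312.
  Any other capacity-feasible assignment to {W-β, W-γ, W-ε} ships for at least 101.
Compare {W-α, W-β, W-ε}: its best feasible assignment gives total 327.
Compare {W-γ, W-δ, W-ε}: its best feasible assignment gives total 340.
Every other set of open sites that can feasibly serve all demand totals ≥ 327 even under its best assignment. Minimum: 312.

312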